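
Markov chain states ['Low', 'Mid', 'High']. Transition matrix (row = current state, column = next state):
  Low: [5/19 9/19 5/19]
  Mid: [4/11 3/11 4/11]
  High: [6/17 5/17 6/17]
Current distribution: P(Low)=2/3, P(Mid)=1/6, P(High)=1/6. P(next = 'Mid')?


P(next=Mid) = Σᵢ P(now=i)×P(i→Mid)
= 2/3×9/19 + 1/6×3/11 + 1/6×5/17
= 6/19 + 1/22 + 5/102 = 4373/10659

P = 4373/10659 ≈ 0.4103


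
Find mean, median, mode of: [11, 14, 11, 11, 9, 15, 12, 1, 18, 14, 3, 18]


Sorted: [1, 3, 9, 11, 11, 11, 12, 14, 14, 15, 18, 18]
Mean = 137/12
Median = 23/2
Freq: {11: 3, 14: 2, 9: 1, 15: 1, 12: 1, 1: 1, 18: 2, 3: 1}
Mode: [11]

Mean=137/12, Median=23/2, Mode=11


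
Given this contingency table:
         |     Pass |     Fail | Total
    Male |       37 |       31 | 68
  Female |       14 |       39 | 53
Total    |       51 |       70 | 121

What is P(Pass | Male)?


P(Pass | Male) = 37/(37+31) = 37/68

P(Pass|Male) = 37/68 ≈ 54.41%


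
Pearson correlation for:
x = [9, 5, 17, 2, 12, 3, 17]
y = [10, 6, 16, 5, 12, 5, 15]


n=7, Σx=65, Σy=69, Σxy=816, Σx²=841, Σy²=811
r = (7×816 - 65×69)/√((7×841 - 65²)(7×811 - 69²))
= 1227/√(1662×916) = 1227/√1522392 ≈ 1227/1233.8525 ≈ 0.9944

r ≈ 0.9944


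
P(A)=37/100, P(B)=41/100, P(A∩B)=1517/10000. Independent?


P(A)×P(B) = 1517/10000
P(A∩B) = 1517/10000
Equal ✓ → Independent

Yes, independent


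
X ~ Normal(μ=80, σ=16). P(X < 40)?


z = (40-80)/16 = -2.5
P(Z < -2.5) = 0.0062

P(X < 40) ≈ 0.0062


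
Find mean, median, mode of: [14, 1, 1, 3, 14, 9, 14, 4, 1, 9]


Sorted: [1, 1, 1, 3, 4, 9, 9, 14, 14, 14]
Mean = 70/10 = 7
Median = 13/2
Freq: {14: 3, 1: 3, 3: 1, 9: 2, 4: 1}
Mode: [1, 14]

Mean=7, Median=13/2, Mode=[1, 14]


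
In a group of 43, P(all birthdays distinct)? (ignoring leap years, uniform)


P(all different) = Π(365-i)/365 for i=0..42
= (365/365)×(364/365)×...×(323/365)
= 0.076077

P ≈ 0.0761 ≈ 7.61%


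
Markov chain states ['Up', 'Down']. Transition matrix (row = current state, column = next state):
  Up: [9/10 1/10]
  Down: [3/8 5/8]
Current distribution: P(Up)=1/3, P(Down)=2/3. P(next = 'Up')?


P(next=Up) = Σᵢ P(now=i)×P(i→Up)
= 1/3×9/10 + 2/3×3/8
= 3/10 + 1/4 = 11/20

P = 11/20 ≈ 0.5500


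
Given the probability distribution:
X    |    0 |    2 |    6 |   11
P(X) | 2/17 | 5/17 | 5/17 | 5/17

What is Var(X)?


E[X] = 95/17
E[X²] = 805/17
Var(X) = E[X²] - (E[X])² = 805/17 - 9025/289 = 4660/289

Var(X) = 4660/289 ≈ 16.1246


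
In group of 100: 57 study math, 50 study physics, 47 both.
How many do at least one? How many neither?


|A∪B| = 57+50-47 = 60
Neither = 100-60 = 40

At least one: 60; Neither: 40


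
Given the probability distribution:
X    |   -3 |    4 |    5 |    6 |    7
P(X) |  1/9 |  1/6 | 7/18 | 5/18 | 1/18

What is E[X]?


E[X] = Σ x·P(X=x)
= (-3)×(1/9) + (4)×(1/6) + (5)×(7/18) + (6)×(5/18) + (7)×(1/18)
= 13/3

E[X] = 13/3


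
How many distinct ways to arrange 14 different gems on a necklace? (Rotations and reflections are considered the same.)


Free circular arrangements: rotations and reflections both identified.
(n-1)!/2 = 13!/2 = 6227020800/2 = 3113510400

3113510400


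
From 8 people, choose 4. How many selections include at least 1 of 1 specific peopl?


Complement: C(8,4) - C(7,4) = 70 - 35 = 35

35


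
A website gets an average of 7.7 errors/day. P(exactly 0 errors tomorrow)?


Poisson(λ=7.7): P(X=0) = e^(-λ)×λ^k/k!
= e^(-7.7) × 7.7^0 / 0!
≈ 0.0004528271829 × 1 / 1 ≈ 0.000453

P(X=0) ≈ 0.000453 ≈ 0.05%


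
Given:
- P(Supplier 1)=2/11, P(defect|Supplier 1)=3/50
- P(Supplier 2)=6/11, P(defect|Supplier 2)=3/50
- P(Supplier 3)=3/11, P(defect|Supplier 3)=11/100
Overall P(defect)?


P(B) = Σ P(B|Aᵢ)×P(Aᵢ)
  3/50×2/11 = 3/275
  3/50×6/11 = 9/275
  11/100×3/11 = 3/100
Sum = 81/1100

P(defect) = 81/1100 ≈ 7.36%


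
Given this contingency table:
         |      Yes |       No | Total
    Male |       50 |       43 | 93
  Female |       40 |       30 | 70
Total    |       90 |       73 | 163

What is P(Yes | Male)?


P(Yes | Male) = 50/(50+43) = 50/93

P(Yes|Male) = 50/93 ≈ 53.76%


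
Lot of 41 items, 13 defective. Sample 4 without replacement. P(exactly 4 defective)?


Hypergeometric: C(13,4)×C(28,0)/C(41,4)
= 715×1/101270 = 11/1558

P(X=4) = 11/1558 ≈ 0.71%


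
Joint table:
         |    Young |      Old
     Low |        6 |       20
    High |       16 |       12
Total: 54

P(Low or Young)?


P(Low∨Young) = P(Low) + P(Young) - P(Low∧Young)
= (26 + 22 - 6)/54 = 42/54 = 7/9

P = 7/9 ≈ 77.78%


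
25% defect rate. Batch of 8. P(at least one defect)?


P(all good) = (3/4)^8 = 6561/65536
P(≥1 defect) = 58975/65536

P = 58975/65536 ≈ 89.99%


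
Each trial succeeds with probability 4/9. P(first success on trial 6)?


Geometric: P(X=6) = (1-p)^(k-1)×p = (5/9)^5×4/9 = 12500/531441

P(X=6) = 12500/531441 ≈ 2.35%


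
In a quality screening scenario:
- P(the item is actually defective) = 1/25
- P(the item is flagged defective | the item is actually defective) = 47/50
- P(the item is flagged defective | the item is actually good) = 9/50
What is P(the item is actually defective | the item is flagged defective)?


Using Bayes' theorem:
P(A|B) = P(B|A)·P(A) / P(B)

P(the item is flagged defective) = 47/50 × 1/25 + 9/50 × 24/25
= 47/1250 + 108/625 = 263/1250

P(the item is actually defective|the item is flagged defective) = (47/1250) / (263/1250) = 47/263

P(the item is actually defective|the item is flagged defective) = 47/263 ≈ 17.87%


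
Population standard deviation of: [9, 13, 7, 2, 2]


Mean = 33/5
  (9-33/5)²=144/25
  (13-33/5)²=1024/25
  (7-33/5)²=4/25
  (2-33/5)²=529/25
  (2-33/5)²=529/25
Σ(x-μ)² = 446/5
σ² = (446/5)/5 = 446/25

σ = √(446/25) ≈ 4.2237


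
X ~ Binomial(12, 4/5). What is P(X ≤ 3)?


P(X ≤ 3) = Σ P(X=i) for i=0..3
P(X=0) = 1/244140625
P(X=1) = 48/244140625
P(X=2) = 1056/244140625
P(X=3) = 2816/48828125
Sum = 3037/48828125

P(X ≤ 3) = 3037/48828125 ≈ 0.01%


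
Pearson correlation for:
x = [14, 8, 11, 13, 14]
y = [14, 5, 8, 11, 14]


n=5, Σx=60, Σy=52, Σxy=663, Σx²=746, Σy²=602
r = (5×663 - 60×52)/√((5×746 - 60²)(5×602 - 52²))
= 195/√(130×306) = 195/√39780 ≈ 195/199.4492 ≈ 0.9777

r ≈ 0.9777


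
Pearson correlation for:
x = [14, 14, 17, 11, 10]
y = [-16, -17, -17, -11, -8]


n=5, Σx=66, Σy=-69, Σxy=-952, Σx²=902, Σy²=1019
r = (5×(-952) - 66×(-69))/√((5×902 - 66²)(5×1019 - (-69)²))
= -206/√(154×334) = -206/√51436 ≈ -206/226.7951 ≈ -0.9083

r ≈ -0.9083


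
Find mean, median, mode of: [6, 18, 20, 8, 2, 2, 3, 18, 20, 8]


Sorted: [2, 2, 3, 6, 8, 8, 18, 18, 20, 20]
Mean = 105/10 = 21/2
Median = 8
Freq: {6: 1, 18: 2, 20: 2, 8: 2, 2: 2, 3: 1}
Mode: [2, 8, 18, 20]

Mean=21/2, Median=8, Mode=[2, 8, 18, 20]


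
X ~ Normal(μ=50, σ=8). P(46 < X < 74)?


z₁=(46-50)/8=-0.5, z₂=(74-50)/8=3.0
P = Φ(3.0) - Φ(-0.5) = 0.998650 - 0.308538 = 0.690112 ≈ 0.6901

P(46 < X < 74) ≈ 0.6901


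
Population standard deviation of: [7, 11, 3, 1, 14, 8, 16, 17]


Mean = 77/8
  (7-77/8)²=441/64
  (11-77/8)²=121/64
  (3-77/8)²=2809/64
  (1-77/8)²=4761/64
  (14-77/8)²=1225/64
  (8-77/8)²=169/64
  (16-77/8)²=2601/64
  (17-77/8)²=3481/64
Σ(x-μ)² = 1951/8
σ² = (1951/8)/8 = 1951/64

σ = √(1951/64) ≈ 5.5213


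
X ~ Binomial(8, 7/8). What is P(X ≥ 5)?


P(X ≥ 5) = Σ P(X=i) for i=5..8
P(X=5) = 117649/2097152
P(X=6) = 823543/4194304
P(X=7) = 823543/2097152
P(X=8) = 5764801/16777216
Sum = 16588509/16777216

P(X ≥ 5) = 16588509/16777216 ≈ 98.88%


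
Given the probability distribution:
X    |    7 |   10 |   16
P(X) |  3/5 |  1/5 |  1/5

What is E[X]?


E[X] = Σ x·P(X=x)
= (7)×(3/5) + (10)×(1/5) + (16)×(1/5)
= 47/5

E[X] = 47/5


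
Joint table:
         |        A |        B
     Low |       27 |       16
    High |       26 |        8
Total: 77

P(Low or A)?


P(Low∨A) = P(Low) + P(A) - P(Low∧A)
= (43 + 53 - 27)/77 = 69/77

P = 69/77 ≈ 89.61%


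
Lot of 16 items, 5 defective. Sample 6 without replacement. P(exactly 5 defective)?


Hypergeometric: C(5,5)×C(11,1)/C(16,6)
= 1×11/8008 = 1/728

P(X=5) = 1/728 ≈ 0.14%


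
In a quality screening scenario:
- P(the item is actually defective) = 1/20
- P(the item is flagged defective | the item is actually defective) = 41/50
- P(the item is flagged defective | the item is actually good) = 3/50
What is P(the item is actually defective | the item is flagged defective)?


Using Bayes' theorem:
P(A|B) = P(B|A)·P(A) / P(B)

P(the item is flagged defective) = 41/50 × 1/20 + 3/50 × 19/20
= 41/1000 + 57/1000 = 49/500

P(the item is actually defective|the item is flagged defective) = (41/1000) / (49/500) = 41/98

P(the item is actually defective|the item is flagged defective) = 41/98 ≈ 41.84%


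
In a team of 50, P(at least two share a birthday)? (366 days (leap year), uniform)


P(all different) = Π(366-i)/366 for i=0..49
= 0.029927
P(match) = 1 - 0.029927 = 0.970073

P ≈ 0.9701 ≈ 97.01%


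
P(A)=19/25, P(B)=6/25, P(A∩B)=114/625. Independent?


P(A)×P(B) = 114/625
P(A∩B) = 114/625
Equal ✓ → Independent

Yes, independent


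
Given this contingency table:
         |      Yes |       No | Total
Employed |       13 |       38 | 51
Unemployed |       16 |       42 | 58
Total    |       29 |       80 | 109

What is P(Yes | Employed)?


P(Yes | Employed) = 13/(13+38) = 13/51

P(Yes|Employed) = 13/51 ≈ 25.49%


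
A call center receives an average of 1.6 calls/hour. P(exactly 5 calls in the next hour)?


Poisson(λ=1.6): P(X=5) = e^(-λ)×λ^k/k!
= e^(-1.6) × 1.6^5 / 5!
≈ 0.201896518 × 10.48576 / 120 ≈ 0.017642

P(X=5) ≈ 0.017642 ≈ 1.76%


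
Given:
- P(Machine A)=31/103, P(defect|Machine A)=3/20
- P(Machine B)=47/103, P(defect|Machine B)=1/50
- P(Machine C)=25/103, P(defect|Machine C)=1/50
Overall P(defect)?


P(B) = Σ P(B|Aᵢ)×P(Aᵢ)
  3/20×31/103 = 93/2060
  1/50×47/103 = 47/5150
  1/50×25/103 = 1/206
Sum = 609/10300

P(defect) = 609/10300 ≈ 5.91%


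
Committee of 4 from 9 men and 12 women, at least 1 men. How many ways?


Count by #men:
  1M,3W: C(9,1)×C(12,3)=1980
  2M,2W: C(9,2)×C(12,2)=2376
  3M,1W: C(9,3)×C(12,1)=1008
  4M,0W: C(9,4)×C(12,0)=126
Total = 5490

5490


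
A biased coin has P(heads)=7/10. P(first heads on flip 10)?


Geometric: P(X=10) = (1-p)^(k-1)×p = (3/10)^9×7/10 = 137781/10000000000

P(X=10) = 137781/10000000000 ≈ 0.00%


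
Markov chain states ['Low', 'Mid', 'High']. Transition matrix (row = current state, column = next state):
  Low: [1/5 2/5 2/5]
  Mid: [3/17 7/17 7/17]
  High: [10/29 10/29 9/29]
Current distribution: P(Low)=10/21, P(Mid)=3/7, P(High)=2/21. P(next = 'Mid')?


P(next=Mid) = Σᵢ P(now=i)×P(i→Mid)
= 10/21×2/5 + 3/7×7/17 + 2/21×10/29
= 4/21 + 3/17 + 20/609 = 4139/10353

P = 4139/10353 ≈ 0.3998


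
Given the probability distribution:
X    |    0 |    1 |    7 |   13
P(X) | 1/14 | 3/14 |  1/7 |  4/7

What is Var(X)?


E[X] = 121/14
E[X²] = 1453/14
Var(X) = E[X²] - (E[X])² = 1453/14 - 14641/196 = 5701/196

Var(X) = 5701/196 ≈ 29.0867


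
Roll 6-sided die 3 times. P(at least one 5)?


P(no 5)^3 = (5/6)^3 = 125/216
P(≥1) = 1 - 125/216 = 91/216

P = 91/216 ≈ 42.13%


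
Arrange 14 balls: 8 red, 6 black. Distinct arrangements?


14!/(8!×6!) = 3003

3003


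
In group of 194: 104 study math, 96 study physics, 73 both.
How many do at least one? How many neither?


|A∪B| = 104+96-73 = 127
Neither = 194-127 = 67

At least one: 127; Neither: 67


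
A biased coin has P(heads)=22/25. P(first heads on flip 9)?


Geometric: P(X=9) = (1-p)^(k-1)×p = (3/25)^8×22/25 = 144342/3814697265625

P(X=9) = 144342/3814697265625 ≈ 0.00%


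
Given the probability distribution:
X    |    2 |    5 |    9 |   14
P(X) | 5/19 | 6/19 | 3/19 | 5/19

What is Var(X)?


E[X] = 137/19
E[X²] = 1393/19
Var(X) = E[X²] - (E[X])² = 1393/19 - 18769/361 = 7698/361

Var(X) = 7698/361 ≈ 21.3241


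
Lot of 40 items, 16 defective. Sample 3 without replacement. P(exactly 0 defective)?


Hypergeometric: C(16,0)×C(24,3)/C(40,3)
= 1×2024/9880 = 253/1235

P(X=0) = 253/1235 ≈ 20.49%


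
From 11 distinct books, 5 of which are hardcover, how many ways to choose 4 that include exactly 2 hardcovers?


Choose 2 of the 5 hardcovers and 2 of the other 6 books:
C(5,2)×C(6,2) = 10×15 = 150

150


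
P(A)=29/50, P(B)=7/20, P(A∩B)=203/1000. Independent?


P(A)×P(B) = 203/1000
P(A∩B) = 203/1000
Equal ✓ → Independent

Yes, independent


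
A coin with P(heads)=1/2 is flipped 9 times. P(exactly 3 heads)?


Binomial: P(X=3) = C(9,3)×p^3×(1-p)^6
= 84 × 1/8 × 1/64 = 21/128

P(X=3) = 21/128 ≈ 16.41%


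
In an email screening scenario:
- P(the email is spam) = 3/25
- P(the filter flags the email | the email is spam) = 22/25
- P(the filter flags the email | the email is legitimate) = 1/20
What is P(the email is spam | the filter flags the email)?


Using Bayes' theorem:
P(A|B) = P(B|A)·P(A) / P(B)

P(the filter flags the email) = 22/25 × 3/25 + 1/20 × 22/25
= 66/625 + 11/250 = 187/1250

P(the email is spam|the filter flags the email) = (66/625) / (187/1250) = 12/17

P(the email is spam|the filter flags the email) = 12/17 ≈ 70.59%


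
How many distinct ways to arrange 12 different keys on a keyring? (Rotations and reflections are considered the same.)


Free circular arrangements: rotations and reflections both identified.
(n-1)!/2 = 11!/2 = 39916800/2 = 19958400

19958400


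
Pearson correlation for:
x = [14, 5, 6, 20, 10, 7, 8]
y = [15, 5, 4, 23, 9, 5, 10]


n=7, Σx=70, Σy=71, Σxy=924, Σx²=870, Σy²=1001
r = (7×924 - 70×71)/√((7×870 - 70²)(7×1001 - 71²))
= 1498/√(1190×1966) = 1498/√2339540 ≈ 1498/1529.5555 ≈ 0.9794

r ≈ 0.9794


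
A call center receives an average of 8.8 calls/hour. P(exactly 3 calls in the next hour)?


Poisson(λ=8.8): P(X=3) = e^(-λ)×λ^k/k!
= e^(-8.8) × 8.8^3 / 3!
≈ 0.0001507330751 × 681.472 / 6 ≈ 0.017120

P(X=3) ≈ 0.017120 ≈ 1.71%


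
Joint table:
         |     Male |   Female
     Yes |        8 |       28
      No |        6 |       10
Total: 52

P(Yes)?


P(Yes) = (8+28)/52 = 36/52 = 9/13

P(Yes) = 9/13 ≈ 69.23%


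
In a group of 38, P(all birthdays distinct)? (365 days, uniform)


P(all different) = Π(365-i)/365 for i=0..37
= (365/365)×(364/365)×...×(328/365)
= 0.135932

P ≈ 0.1359 ≈ 13.59%


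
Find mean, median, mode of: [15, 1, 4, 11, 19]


Sorted: [1, 4, 11, 15, 19]
Mean = 50/5 = 10
Median = 11
Freq: {15: 1, 1: 1, 4: 1, 11: 1, 19: 1}
Mode: No mode

Mean=10, Median=11, Mode=No mode


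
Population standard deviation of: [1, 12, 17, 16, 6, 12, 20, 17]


Mean = 101/8
  (1-101/8)²=8649/64
  (12-101/8)²=25/64
  (17-101/8)²=1225/64
  (16-101/8)²=729/64
  (6-101/8)²=2809/64
  (12-101/8)²=25/64
  (20-101/8)²=3481/64
  (17-101/8)²=1225/64
Σ(x-μ)² = 2271/8
σ² = (2271/8)/8 = 2271/64

σ = √(2271/64) ≈ 5.9569


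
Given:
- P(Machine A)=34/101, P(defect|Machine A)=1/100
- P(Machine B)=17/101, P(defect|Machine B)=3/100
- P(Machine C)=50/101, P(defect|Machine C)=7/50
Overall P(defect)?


P(B) = Σ P(B|Aᵢ)×P(Aᵢ)
  1/100×34/101 = 17/5050
  3/100×17/101 = 51/10100
  7/50×50/101 = 7/101
Sum = 157/2020

P(defect) = 157/2020 ≈ 7.77%


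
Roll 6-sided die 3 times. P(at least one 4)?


P(no 4)^3 = (5/6)^3 = 125/216
P(≥1) = 1 - 125/216 = 91/216

P = 91/216 ≈ 42.13%


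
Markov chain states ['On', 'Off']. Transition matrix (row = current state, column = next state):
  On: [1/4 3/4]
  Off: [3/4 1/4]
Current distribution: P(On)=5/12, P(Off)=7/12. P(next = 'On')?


P(next=On) = Σᵢ P(now=i)×P(i→On)
= 5/12×1/4 + 7/12×3/4
= 5/48 + 7/16 = 13/24

P = 13/24 ≈ 0.5417


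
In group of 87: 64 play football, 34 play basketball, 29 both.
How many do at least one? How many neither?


|A∪B| = 64+34-29 = 69
Neither = 87-69 = 18

At least one: 69; Neither: 18


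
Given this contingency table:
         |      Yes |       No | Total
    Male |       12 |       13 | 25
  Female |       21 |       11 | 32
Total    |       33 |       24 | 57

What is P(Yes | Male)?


P(Yes | Male) = 12/(12+13) = 12/25

P(Yes|Male) = 12/25 ≈ 48.00%


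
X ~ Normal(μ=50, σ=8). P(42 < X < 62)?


z₁=(42-50)/8=-1.0, z₂=(62-50)/8=1.5
P = Φ(1.5) - Φ(-1.0) = 0.933193 - 0.158655 = 0.774538 ≈ 0.7745

P(42 < X < 62) ≈ 0.7745


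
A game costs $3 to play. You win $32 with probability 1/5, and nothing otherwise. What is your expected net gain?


E[gain] = (32-3)×1/5 + (-3)×4/5
= 29/5 - 12/5 = 17/5

Expected net gain = $17/5 ≈ $3.40


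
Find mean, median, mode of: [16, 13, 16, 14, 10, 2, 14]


Sorted: [2, 10, 13, 14, 14, 16, 16]
Mean = 85/7
Median = 14
Freq: {16: 2, 13: 1, 14: 2, 10: 1, 2: 1}
Mode: [14, 16]

Mean=85/7, Median=14, Mode=[14, 16]


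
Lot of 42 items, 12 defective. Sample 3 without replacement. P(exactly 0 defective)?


Hypergeometric: C(12,0)×C(30,3)/C(42,3)
= 1×4060/11480 = 29/82

P(X=0) = 29/82 ≈ 35.37%


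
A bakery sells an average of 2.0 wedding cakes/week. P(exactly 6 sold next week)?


Poisson(λ=2.0): P(X=6) = e^(-λ)×λ^k/k!
= e^(-2.0) × 2.0^6 / 6!
≈ 0.1353352832 × 64 / 720 ≈ 0.012030

P(X=6) ≈ 0.012030 ≈ 1.20%


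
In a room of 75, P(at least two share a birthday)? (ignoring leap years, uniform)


P(all different) = Π(365-i)/365 for i=0..74
= 0.000280
P(match) = 1 - 0.000280 = 0.999720

P ≈ 0.9997 ≈ 99.97%


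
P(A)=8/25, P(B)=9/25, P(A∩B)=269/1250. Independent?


P(A)×P(B) = 72/625
P(A∩B) = 269/1250
Not equal → NOT independent

No, not independent


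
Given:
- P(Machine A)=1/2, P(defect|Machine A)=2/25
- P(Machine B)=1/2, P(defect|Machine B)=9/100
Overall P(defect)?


P(B) = Σ P(B|Aᵢ)×P(Aᵢ)
  2/25×1/2 = 1/25
  9/100×1/2 = 9/200
Sum = 17/200

P(defect) = 17/200 ≈ 8.50%


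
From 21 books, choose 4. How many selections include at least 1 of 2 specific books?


Complement: C(21,4) - C(19,4) = 5985 - 3876 = 2109

2109


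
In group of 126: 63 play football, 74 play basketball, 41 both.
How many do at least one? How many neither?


|A∪B| = 63+74-41 = 96
Neither = 126-96 = 30

At least one: 96; Neither: 30


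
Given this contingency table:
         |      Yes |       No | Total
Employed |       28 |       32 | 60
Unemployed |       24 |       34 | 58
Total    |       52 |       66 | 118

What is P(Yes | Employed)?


P(Yes | Employed) = 28/(28+32) = 28/60 = 7/15

P(Yes|Employed) = 7/15 ≈ 46.67%


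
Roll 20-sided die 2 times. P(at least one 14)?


P(no 14)^2 = (19/20)^2 = 361/400
P(≥1) = 1 - 361/400 = 39/400

P = 39/400 ≈ 9.75%


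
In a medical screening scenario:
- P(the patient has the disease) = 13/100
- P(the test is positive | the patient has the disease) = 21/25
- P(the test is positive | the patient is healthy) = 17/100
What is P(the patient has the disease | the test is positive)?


Using Bayes' theorem:
P(A|B) = P(B|A)·P(A) / P(B)

P(the test is positive) = 21/25 × 13/100 + 17/100 × 87/100
= 273/2500 + 1479/10000 = 2571/10000

P(the patient has the disease|the test is positive) = (273/2500) / (2571/10000) = 364/857

P(the patient has the disease|the test is positive) = 364/857 ≈ 42.47%


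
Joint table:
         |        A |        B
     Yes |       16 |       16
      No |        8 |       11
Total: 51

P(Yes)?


P(Yes) = (16+16)/51 = 32/51

P(Yes) = 32/51 ≈ 62.75%


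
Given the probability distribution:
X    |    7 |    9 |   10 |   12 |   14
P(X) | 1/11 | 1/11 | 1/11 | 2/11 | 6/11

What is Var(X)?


E[X] = 134/11
E[X²] = 154
Var(X) = E[X²] - (E[X])² = 154 - 17956/121 = 678/121

Var(X) = 678/121 ≈ 5.6033


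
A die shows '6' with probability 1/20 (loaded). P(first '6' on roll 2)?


Geometric: P(X=2) = (1-p)^(k-1)×p = (19/20)^1×1/20 = 19/400

P(X=2) = 19/400 ≈ 4.75%


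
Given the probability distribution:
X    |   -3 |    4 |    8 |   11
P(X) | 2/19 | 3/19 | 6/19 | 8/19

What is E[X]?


E[X] = Σ x·P(X=x)
= (-3)×(2/19) + (4)×(3/19) + (8)×(6/19) + (11)×(8/19)
= 142/19

E[X] = 142/19


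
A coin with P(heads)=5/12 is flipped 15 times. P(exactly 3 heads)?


Binomial: P(X=3) = C(15,3)×p^3×(1-p)^12
= 455 × 125/1728 × 13841287201/8916100448256 = 787223209556875/15407021574586368

P(X=3) = 787223209556875/15407021574586368 ≈ 5.11%


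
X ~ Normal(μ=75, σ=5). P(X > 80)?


z = (80-75)/5 = 1.0
P(X > 80) = 1 - P(Z ≤ 1.0) = 1 - 0.8413 = 0.1587

P(X > 80) ≈ 0.1587


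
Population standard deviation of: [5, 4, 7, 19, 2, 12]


Mean = 49/6
  (5-49/6)²=361/36
  (4-49/6)²=625/36
  (7-49/6)²=49/36
  (19-49/6)²=4225/36
  (2-49/6)²=1369/36
  (12-49/6)²=529/36
Σ(x-μ)² = 1193/6
σ² = (1193/6)/6 = 1193/36

σ = √(1193/36) ≈ 5.7566


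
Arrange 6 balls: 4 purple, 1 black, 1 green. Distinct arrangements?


6!/(4!×1!×1!) = 30

30


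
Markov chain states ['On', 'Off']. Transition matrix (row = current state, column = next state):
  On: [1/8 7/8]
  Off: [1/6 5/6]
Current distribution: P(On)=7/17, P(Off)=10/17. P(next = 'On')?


P(next=On) = Σᵢ P(now=i)×P(i→On)
= 7/17×1/8 + 10/17×1/6
= 7/136 + 5/51 = 61/408

P = 61/408 ≈ 0.1495


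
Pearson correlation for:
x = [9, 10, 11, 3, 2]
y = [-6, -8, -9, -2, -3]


n=5, Σx=35, Σy=-28, Σxy=-245, Σx²=315, Σy²=194
r = (5×(-245) - 35×(-28))/√((5×315 - 35²)(5×194 - (-28)²))
= -245/√(350×186) = -245/√65100 ≈ -245/255.1470 ≈ -0.9602

r ≈ -0.9602


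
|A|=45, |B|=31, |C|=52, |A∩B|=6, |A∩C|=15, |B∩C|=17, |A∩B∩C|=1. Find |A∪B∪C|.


|A∪B∪C| = 45+31+52-6-15-17+1 = 91

|A∪B∪C| = 91


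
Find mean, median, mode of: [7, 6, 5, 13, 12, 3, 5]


Sorted: [3, 5, 5, 6, 7, 12, 13]
Mean = 51/7
Median = 6
Freq: {7: 1, 6: 1, 5: 2, 13: 1, 12: 1, 3: 1}
Mode: [5]

Mean=51/7, Median=6, Mode=5


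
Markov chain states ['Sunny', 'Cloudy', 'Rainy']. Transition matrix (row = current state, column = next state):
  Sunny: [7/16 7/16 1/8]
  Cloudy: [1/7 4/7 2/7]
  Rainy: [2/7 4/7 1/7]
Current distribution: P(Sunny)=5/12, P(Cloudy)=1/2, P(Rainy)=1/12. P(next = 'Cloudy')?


P(next=Cloudy) = Σᵢ P(now=i)×P(i→Cloudy)
= 5/12×7/16 + 1/2×4/7 + 1/12×4/7
= 35/192 + 2/7 + 1/21 = 33/64

P = 33/64 ≈ 0.5156


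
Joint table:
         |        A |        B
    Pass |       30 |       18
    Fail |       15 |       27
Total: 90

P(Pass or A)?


P(Pass∨A) = P(Pass) + P(A) - P(Pass∧A)
= (48 + 45 - 30)/90 = 63/90 = 7/10

P = 7/10 ≈ 70.00%


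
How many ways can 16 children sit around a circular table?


Circular arrangements of 16 distinct objects: fix one position to break rotational symmetry.
(n-1)! = 15! = 1307674368000

1307674368000


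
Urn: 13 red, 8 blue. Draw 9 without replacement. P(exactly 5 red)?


Hypergeometric: C(13,5)×C(8,4)/C(21,9)
= 1287×70/293930 = 99/323

P(X=5) = 99/323 ≈ 30.65%


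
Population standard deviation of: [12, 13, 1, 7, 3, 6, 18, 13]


Mean = 73/8
  (12-73/8)²=529/64
  (13-73/8)²=961/64
  (1-73/8)²=4225/64
  (7-73/8)²=289/64
  (3-73/8)²=2401/64
  (6-73/8)²=625/64
  (18-73/8)²=5041/64
  (13-73/8)²=961/64
Σ(x-μ)² = 1879/8
σ² = (1879/8)/8 = 1879/64

σ = √(1879/64) ≈ 5.4184


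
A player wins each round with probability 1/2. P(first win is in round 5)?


Geometric: P(X=5) = (1-p)^(k-1)×p = (1/2)^4×1/2 = 1/32

P(X=5) = 1/32 ≈ 3.12%


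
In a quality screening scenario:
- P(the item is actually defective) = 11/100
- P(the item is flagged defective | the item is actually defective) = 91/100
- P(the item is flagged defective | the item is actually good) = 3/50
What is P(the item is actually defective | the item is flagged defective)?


Using Bayes' theorem:
P(A|B) = P(B|A)·P(A) / P(B)

P(the item is flagged defective) = 91/100 × 11/100 + 3/50 × 89/100
= 1001/10000 + 267/5000 = 307/2000

P(the item is actually defective|the item is flagged defective) = (1001/10000) / (307/2000) = 1001/1535

P(the item is actually defective|the item is flagged defective) = 1001/1535 ≈ 65.21%


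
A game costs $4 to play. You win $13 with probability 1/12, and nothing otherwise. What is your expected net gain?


E[gain] = (13-4)×1/12 + (-4)×11/12
= 3/4 - 11/3 = -35/12

Expected net gain = $-35/12 ≈ $-2.92


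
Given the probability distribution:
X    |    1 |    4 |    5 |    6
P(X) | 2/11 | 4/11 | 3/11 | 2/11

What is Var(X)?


E[X] = 45/11
E[X²] = 213/11
Var(X) = E[X²] - (E[X])² = 213/11 - 2025/121 = 318/121

Var(X) = 318/121 ≈ 2.6281


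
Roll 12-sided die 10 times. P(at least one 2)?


P(no 2)^10 = (11/12)^10 = 25937424601/61917364224
P(≥1) = 1 - 25937424601/61917364224 = 35979939623/61917364224

P = 35979939623/61917364224 ≈ 58.11%


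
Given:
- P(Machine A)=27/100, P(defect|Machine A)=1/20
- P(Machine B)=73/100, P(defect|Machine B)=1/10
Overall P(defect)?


P(B) = Σ P(B|Aᵢ)×P(Aᵢ)
  1/20×27/100 = 27/2000
  1/10×73/100 = 73/1000
Sum = 173/2000

P(defect) = 173/2000 ≈ 8.65%


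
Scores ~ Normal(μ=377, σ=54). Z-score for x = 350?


z = (x - μ)/σ = (350 - 377)/54 = -0.5

z = -0.5


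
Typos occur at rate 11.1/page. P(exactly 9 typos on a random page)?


Poisson(λ=11.1): P(X=9) = e^(-λ)×λ^k/k!
= e^(-11.1) × 11.1^9 / 9!
≈ 1.511232382e-05 × 2558036924.39 / 362880 ≈ 0.106531

P(X=9) ≈ 0.106531 ≈ 10.65%


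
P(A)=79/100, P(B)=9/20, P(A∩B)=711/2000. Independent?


P(A)×P(B) = 711/2000
P(A∩B) = 711/2000
Equal ✓ → Independent

Yes, independent


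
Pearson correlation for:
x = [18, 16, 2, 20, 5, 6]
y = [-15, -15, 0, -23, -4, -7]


n=6, Σx=67, Σy=-64, Σxy=-1032, Σx²=1045, Σy²=1044
r = (6×(-1032) - 67×(-64))/√((6×1045 - 67²)(6×1044 - (-64)²))
= -1904/√(1781×2168) = -1904/√3861208 ≈ -1904/1964.9957 ≈ -0.9690

r ≈ -0.9690


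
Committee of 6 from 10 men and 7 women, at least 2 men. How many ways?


Count by #men:
  2M,4W: C(10,2)×C(7,4)=1575
  3M,3W: C(10,3)×C(7,3)=4200
  4M,2W: C(10,4)×C(7,2)=4410
  5M,1W: C(10,5)×C(7,1)=1764
  6M,0W: C(10,6)×C(7,0)=210
Total = 12159

12159


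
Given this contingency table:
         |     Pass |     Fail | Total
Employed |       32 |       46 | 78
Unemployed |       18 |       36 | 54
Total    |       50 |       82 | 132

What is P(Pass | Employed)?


P(Pass | Employed) = 32/(32+46) = 32/78 = 16/39

P(Pass|Employed) = 16/39 ≈ 41.03%


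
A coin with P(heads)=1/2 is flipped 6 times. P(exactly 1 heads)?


Binomial: P(X=1) = C(6,1)×p^1×(1-p)^5
= 6 × 1/2 × 1/32 = 3/32

P(X=1) = 3/32 ≈ 9.38%


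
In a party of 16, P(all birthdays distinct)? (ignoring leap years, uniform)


P(all different) = Π(365-i)/365 for i=0..15
= (365/365)×(364/365)×...×(350/365)
= 0.716396

P ≈ 0.7164 ≈ 71.64%


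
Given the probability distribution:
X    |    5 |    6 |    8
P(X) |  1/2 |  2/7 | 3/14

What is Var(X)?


E[X] = 83/14
E[X²] = 73/2
Var(X) = E[X²] - (E[X])² = 73/2 - 6889/196 = 265/196

Var(X) = 265/196 ≈ 1.3520


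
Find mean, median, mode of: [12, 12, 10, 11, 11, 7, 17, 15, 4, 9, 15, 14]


Sorted: [4, 7, 9, 10, 11, 11, 12, 12, 14, 15, 15, 17]
Mean = 137/12
Median = 23/2
Freq: {12: 2, 10: 1, 11: 2, 7: 1, 17: 1, 15: 2, 4: 1, 9: 1, 14: 1}
Mode: [11, 12, 15]

Mean=137/12, Median=23/2, Mode=[11, 12, 15]


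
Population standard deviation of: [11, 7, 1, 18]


Mean = 37/4
  (11-37/4)²=49/16
  (7-37/4)²=81/16
  (1-37/4)²=1089/16
  (18-37/4)²=1225/16
Σ(x-μ)² = 611/4
σ² = (611/4)/4 = 611/16

σ = √(611/16) ≈ 6.1796


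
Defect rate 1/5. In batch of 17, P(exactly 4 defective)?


Binomial: P(X=4) = C(17,4)×p^4×(1-p)^13
= 2380 × 1/625 × 67108864/1220703125 = 31943819264/152587890625

P(X=4) = 31943819264/152587890625 ≈ 20.93%


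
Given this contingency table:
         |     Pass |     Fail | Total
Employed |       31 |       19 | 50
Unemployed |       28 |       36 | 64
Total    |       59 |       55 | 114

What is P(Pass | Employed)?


P(Pass | Employed) = 31/(31+19) = 31/50

P(Pass|Employed) = 31/50 ≈ 62.00%


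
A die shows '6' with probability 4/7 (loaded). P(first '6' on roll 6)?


Geometric: P(X=6) = (1-p)^(k-1)×p = (3/7)^5×4/7 = 972/117649

P(X=6) = 972/117649 ≈ 0.83%


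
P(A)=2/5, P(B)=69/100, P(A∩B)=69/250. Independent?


P(A)×P(B) = 69/250
P(A∩B) = 69/250
Equal ✓ → Independent

Yes, independent


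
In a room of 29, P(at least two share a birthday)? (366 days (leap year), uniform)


P(all different) = Π(366-i)/366 for i=0..28
= 0.320056
P(match) = 1 - 0.320056 = 0.679944

P ≈ 0.6799 ≈ 67.99%


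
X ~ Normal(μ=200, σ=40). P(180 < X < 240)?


z₁=(180-200)/40=-0.5, z₂=(240-200)/40=1.0
P = Φ(1.0) - Φ(-0.5) = 0.841345 - 0.308538 = 0.532807 ≈ 0.5328

P(180 < X < 240) ≈ 0.5328


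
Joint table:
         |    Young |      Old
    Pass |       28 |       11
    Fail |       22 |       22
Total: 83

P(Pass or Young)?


P(Pass∨Young) = P(Pass) + P(Young) - P(Pass∧Young)
= (39 + 50 - 28)/83 = 61/83

P = 61/83 ≈ 73.49%


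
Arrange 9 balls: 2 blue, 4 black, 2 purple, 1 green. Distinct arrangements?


9!/(2!×4!×2!×1!) = 3780

3780


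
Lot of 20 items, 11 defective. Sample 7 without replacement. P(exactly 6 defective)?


Hypergeometric: C(11,6)×C(9,1)/C(20,7)
= 462×9/77520 = 693/12920

P(X=6) = 693/12920 ≈ 5.36%


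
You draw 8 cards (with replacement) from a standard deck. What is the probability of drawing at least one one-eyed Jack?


P(not a one-eyed Jack) = 50/52 = 25/26
P(none in 8 draws) = (25/26)^8 = 152587890625/208827064576
P(≥1 one-eyed Jack) = 1 - 152587890625/208827064576 = 56239173951/208827064576

P = 56239173951/208827064576 ≈ 26.93%


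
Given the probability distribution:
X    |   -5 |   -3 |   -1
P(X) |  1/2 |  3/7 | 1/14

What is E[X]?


E[X] = Σ x·P(X=x)
= (-5)×(1/2) + (-3)×(3/7) + (-1)×(1/14)
= -27/7

E[X] = -27/7


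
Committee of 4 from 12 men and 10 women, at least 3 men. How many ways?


Count by #men:
  3M,1W: C(12,3)×C(10,1)=2200
  4M,0W: C(12,4)×C(10,0)=495
Total = 2695

2695


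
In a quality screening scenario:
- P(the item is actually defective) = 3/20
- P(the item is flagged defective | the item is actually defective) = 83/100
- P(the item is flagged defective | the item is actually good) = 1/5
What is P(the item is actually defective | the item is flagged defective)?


Using Bayes' theorem:
P(A|B) = P(B|A)·P(A) / P(B)

P(the item is flagged defective) = 83/100 × 3/20 + 1/5 × 17/20
= 249/2000 + 17/100 = 589/2000

P(the item is actually defective|the item is flagged defective) = (249/2000) / (589/2000) = 249/589

P(the item is actually defective|the item is flagged defective) = 249/589 ≈ 42.28%


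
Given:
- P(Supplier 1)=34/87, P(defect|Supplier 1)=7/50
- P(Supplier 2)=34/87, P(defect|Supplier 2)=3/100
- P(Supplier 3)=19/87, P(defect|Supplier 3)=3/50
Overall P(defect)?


P(B) = Σ P(B|Aᵢ)×P(Aᵢ)
  7/50×34/87 = 119/2175
  3/100×34/87 = 17/1450
  3/50×19/87 = 19/1450
Sum = 173/2175

P(defect) = 173/2175 ≈ 7.95%


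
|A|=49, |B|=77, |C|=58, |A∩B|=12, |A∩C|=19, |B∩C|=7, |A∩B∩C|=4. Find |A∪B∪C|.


|A∪B∪C| = 49+77+58-12-19-7+4 = 150

|A∪B∪C| = 150


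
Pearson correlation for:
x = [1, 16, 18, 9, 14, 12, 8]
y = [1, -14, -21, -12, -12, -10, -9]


n=7, Σx=78, Σy=-77, Σxy=-1069, Σx²=1066, Σy²=1107
r = (7×(-1069) - 78×(-77))/√((7×1066 - 78²)(7×1107 - (-77)²))
= -1477/√(1378×1820) = -1477/√2507960 ≈ -1477/1583.6540 ≈ -0.9327

r ≈ -0.9327


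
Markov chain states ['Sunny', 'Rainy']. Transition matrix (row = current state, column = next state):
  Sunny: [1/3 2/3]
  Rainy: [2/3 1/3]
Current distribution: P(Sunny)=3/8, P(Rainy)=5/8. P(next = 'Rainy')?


P(next=Rainy) = Σᵢ P(now=i)×P(i→Rainy)
= 3/8×2/3 + 5/8×1/3
= 1/4 + 5/24 = 11/24

P = 11/24 ≈ 0.4583


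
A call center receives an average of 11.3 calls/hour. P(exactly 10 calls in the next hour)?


Poisson(λ=11.3): P(X=10) = e^(-λ)×λ^k/k!
= e^(-11.3) × 11.3^10 / 10!
≈ 1.237292426e-05 × 33945673899.2 / 3628800 ≈ 0.115743

P(X=10) ≈ 0.115743 ≈ 11.57%


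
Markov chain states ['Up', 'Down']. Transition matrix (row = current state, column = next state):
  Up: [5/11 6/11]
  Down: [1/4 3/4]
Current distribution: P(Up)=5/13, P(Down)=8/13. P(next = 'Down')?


P(next=Down) = Σᵢ P(now=i)×P(i→Down)
= 5/13×6/11 + 8/13×3/4
= 30/143 + 6/13 = 96/143

P = 96/143 ≈ 0.6713


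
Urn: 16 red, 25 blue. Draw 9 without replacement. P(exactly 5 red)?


Hypergeometric: C(16,5)×C(25,4)/C(41,9)
= 4368×12650/350343565 = 77280/489991

P(X=5) = 77280/489991 ≈ 15.77%


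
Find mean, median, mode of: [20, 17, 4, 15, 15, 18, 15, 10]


Sorted: [4, 10, 15, 15, 15, 17, 18, 20]
Mean = 114/8 = 57/4
Median = 15
Freq: {20: 1, 17: 1, 4: 1, 15: 3, 18: 1, 10: 1}
Mode: [15]

Mean=57/4, Median=15, Mode=15


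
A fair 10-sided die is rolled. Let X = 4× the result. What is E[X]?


E[die] = (1+10)/2 = 11/2
E[X] = 4 × 11/2 = 22

E[X] = 22


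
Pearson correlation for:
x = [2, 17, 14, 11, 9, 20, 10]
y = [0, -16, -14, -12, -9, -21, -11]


n=7, Σx=83, Σy=-83, Σxy=-1211, Σx²=1191, Σy²=1239
r = (7×(-1211) - 83×(-83))/√((7×1191 - 83²)(7×1239 - (-83)²))
= -1588/√(1448×1784) = -1588/√2583232 ≈ -1588/1607.2436 ≈ -0.9880

r ≈ -0.9880


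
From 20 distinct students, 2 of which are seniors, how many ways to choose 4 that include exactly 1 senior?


Choose 1 of the 2 seniors and 3 of the other 18 students:
C(2,1)×C(18,3) = 2×816 = 1632

1632


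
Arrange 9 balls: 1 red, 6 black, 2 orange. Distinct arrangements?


9!/(1!×6!×2!) = 252

252


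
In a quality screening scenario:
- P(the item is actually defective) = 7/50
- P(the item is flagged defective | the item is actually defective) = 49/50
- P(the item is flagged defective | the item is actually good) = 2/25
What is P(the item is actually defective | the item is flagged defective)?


Using Bayes' theorem:
P(A|B) = P(B|A)·P(A) / P(B)

P(the item is flagged defective) = 49/50 × 7/50 + 2/25 × 43/50
= 343/2500 + 43/625 = 103/500

P(the item is actually defective|the item is flagged defective) = (343/2500) / (103/500) = 343/515

P(the item is actually defective|the item is flagged defective) = 343/515 ≈ 66.60%


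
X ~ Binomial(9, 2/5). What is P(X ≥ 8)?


P(X ≥ 8) = Σ P(X=i) for i=8..9
P(X=8) = 6912/1953125
P(X=9) = 512/1953125
Sum = 7424/1953125

P(X ≥ 8) = 7424/1953125 ≈ 0.38%


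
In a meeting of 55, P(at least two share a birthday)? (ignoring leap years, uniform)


P(all different) = Π(365-i)/365 for i=0..54
= 0.013738
P(match) = 1 - 0.013738 = 0.986262

P ≈ 0.9863 ≈ 98.63%


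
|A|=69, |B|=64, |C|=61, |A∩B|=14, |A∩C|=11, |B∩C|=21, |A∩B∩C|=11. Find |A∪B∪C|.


|A∪B∪C| = 69+64+61-14-11-21+11 = 159

|A∪B∪C| = 159


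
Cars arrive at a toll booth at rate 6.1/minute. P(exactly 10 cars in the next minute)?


Poisson(λ=6.1): P(X=10) = e^(-λ)×λ^k/k!
= e^(-6.1) × 6.1^10 / 10!
≈ 0.002242867719 × 71334291.1663 / 3628800 ≈ 0.044090

P(X=10) ≈ 0.044090 ≈ 4.41%


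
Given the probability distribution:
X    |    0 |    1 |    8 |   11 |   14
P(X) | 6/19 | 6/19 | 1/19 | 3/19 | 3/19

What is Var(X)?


E[X] = 89/19
E[X²] = 1021/19
Var(X) = E[X²] - (E[X])² = 1021/19 - 7921/361 = 11478/361

Var(X) = 11478/361 ≈ 31.7950


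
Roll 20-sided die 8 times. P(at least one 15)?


P(no 15)^8 = (19/20)^8 = 16983563041/25600000000
P(≥1) = 1 - 16983563041/25600000000 = 8616436959/25600000000

P = 8616436959/25600000000 ≈ 33.66%


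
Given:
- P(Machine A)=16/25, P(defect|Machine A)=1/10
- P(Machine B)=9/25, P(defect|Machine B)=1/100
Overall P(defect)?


P(B) = Σ P(B|Aᵢ)×P(Aᵢ)
  1/10×16/25 = 8/125
  1/100×9/25 = 9/2500
Sum = 169/2500

P(defect) = 169/2500 ≈ 6.76%


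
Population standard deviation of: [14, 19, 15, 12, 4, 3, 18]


Mean = 85/7
  (14-85/7)²=169/49
  (19-85/7)²=2304/49
  (15-85/7)²=400/49
  (12-85/7)²=1/49
  (4-85/7)²=3249/49
  (3-85/7)²=4096/49
  (18-85/7)²=1681/49
Σ(x-μ)² = 1700/7
σ² = (1700/7)/7 = 1700/49

σ = √(1700/49) ≈ 5.8902


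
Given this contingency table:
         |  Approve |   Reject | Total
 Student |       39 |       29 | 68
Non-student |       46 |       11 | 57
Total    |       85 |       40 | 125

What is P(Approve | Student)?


P(Approve | Student) = 39/(39+29) = 39/68

P(Approve|Student) = 39/68 ≈ 57.35%


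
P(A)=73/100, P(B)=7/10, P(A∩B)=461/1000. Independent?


P(A)×P(B) = 511/1000
P(A∩B) = 461/1000
Not equal → NOT independent

No, not independent


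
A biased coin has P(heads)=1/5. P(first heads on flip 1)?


Geometric: P(X=1) = (1-p)^(k-1)×p = (4/5)^0×1/5 = 1/5

P(X=1) = 1/5 ≈ 20.00%


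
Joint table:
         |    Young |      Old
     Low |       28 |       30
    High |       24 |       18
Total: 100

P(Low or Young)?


P(Low∨Young) = P(Low) + P(Young) - P(Low∧Young)
= (58 + 52 - 28)/100 = 82/100 = 41/50

P = 41/50 ≈ 82.00%


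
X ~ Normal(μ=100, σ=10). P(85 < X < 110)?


z₁=(85-100)/10=-1.5, z₂=(110-100)/10=1.0
P = Φ(1.0) - Φ(-1.5) = 0.841345 - 0.066807 = 0.774538 ≈ 0.7745

P(85 < X < 110) ≈ 0.7745


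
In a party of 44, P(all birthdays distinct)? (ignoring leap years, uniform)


P(all different) = Π(365-i)/365 for i=0..43
= (365/365)×(364/365)×...×(322/365)
= 0.067115

P ≈ 0.0671 ≈ 6.71%


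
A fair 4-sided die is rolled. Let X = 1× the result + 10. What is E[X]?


E[die] = (1+4)/2 = 5/2
E[X] = 1×5/2 + 10 = 25/2

E[X] = 25/2


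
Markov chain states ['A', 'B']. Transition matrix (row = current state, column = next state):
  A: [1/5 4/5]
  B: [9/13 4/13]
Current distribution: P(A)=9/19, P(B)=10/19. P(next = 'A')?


P(next=A) = Σᵢ P(now=i)×P(i→A)
= 9/19×1/5 + 10/19×9/13
= 9/95 + 90/247 = 567/1235

P = 567/1235 ≈ 0.4591


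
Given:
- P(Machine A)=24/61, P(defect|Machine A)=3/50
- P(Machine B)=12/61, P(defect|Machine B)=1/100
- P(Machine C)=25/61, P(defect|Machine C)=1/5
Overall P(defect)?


P(B) = Σ P(B|Aᵢ)×P(Aᵢ)
  3/50×24/61 = 36/1525
  1/100×12/61 = 3/1525
  1/5×25/61 = 5/61
Sum = 164/1525

P(defect) = 164/1525 ≈ 10.75%


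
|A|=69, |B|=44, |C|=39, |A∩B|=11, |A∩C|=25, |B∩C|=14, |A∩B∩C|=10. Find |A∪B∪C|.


|A∪B∪C| = 69+44+39-11-25-14+10 = 112

|A∪B∪C| = 112


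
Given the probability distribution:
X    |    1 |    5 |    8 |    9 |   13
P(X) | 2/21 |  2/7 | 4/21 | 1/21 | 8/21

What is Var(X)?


E[X] = 59/7
E[X²] = 263/3
Var(X) = E[X²] - (E[X])² = 263/3 - 3481/49 = 2444/147

Var(X) = 2444/147 ≈ 16.6259


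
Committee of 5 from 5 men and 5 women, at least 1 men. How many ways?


Count by #men:
  1M,4W: C(5,1)×C(5,4)=25
  2M,3W: C(5,2)×C(5,3)=100
  3M,2W: C(5,3)×C(5,2)=100
  4M,1W: C(5,4)×C(5,1)=25
  5M,0W: C(5,5)×C(5,0)=1
Total = 251

251


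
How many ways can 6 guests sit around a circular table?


Circular arrangements of 6 distinct objects: fix one position to break rotational symmetry.
(n-1)! = 5! = 120

120


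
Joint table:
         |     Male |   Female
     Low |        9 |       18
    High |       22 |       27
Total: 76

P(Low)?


P(Low) = (9+18)/76 = 27/76

P(Low) = 27/76 ≈ 35.53%


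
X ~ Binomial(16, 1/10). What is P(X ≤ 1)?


P(X ≤ 1) = Σ P(X=i) for i=0..1
P(X=0) = 1853020188851841/10000000000000000
P(X=1) = 205891132094649/625000000000000
Sum = 205891132094649/400000000000000

P(X ≤ 1) = 205891132094649/400000000000000 ≈ 51.47%
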